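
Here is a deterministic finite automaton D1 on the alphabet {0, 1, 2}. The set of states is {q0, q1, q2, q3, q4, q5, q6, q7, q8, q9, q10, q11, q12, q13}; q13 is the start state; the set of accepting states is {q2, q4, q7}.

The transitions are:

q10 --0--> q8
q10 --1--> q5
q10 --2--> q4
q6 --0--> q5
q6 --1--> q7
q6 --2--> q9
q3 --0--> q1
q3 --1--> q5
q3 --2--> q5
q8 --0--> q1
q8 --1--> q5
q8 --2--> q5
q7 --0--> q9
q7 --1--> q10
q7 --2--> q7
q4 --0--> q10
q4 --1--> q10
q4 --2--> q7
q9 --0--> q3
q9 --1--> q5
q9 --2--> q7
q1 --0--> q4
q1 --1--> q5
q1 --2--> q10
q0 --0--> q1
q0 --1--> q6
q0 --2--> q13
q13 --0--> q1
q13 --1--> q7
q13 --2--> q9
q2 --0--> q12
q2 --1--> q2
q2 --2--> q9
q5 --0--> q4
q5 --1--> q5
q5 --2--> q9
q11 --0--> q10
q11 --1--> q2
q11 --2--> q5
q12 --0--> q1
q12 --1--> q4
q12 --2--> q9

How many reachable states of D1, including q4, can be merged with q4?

2

States {q0,q2,q6,q11,q12} cannot be reached from the start state, so discard them.
Initial partition by acceptance: {q4,q7} | {q1,q3,q5,q8,q9,q10,q13}.
On input 0, block {q1,q3,q5,q8,q9,q10,q13} splits into {q3,q8,q9,q10,q13} and {q1,q5}.
On input 0, block {q3,q8,q9,q10,q13} splits into {q3,q8,q13} and {q9,q10}.
Split {q3,q8,q13} by δ(·,1) → {q3,q8} and {q13}.
No further refinement is possible. Final partition (5 blocks): {q4,q7} | {q3,q8} | {q1,q5} | {q9,q10} | {q13}.
The equivalence class containing q4 is {q4,q7}, of size 2.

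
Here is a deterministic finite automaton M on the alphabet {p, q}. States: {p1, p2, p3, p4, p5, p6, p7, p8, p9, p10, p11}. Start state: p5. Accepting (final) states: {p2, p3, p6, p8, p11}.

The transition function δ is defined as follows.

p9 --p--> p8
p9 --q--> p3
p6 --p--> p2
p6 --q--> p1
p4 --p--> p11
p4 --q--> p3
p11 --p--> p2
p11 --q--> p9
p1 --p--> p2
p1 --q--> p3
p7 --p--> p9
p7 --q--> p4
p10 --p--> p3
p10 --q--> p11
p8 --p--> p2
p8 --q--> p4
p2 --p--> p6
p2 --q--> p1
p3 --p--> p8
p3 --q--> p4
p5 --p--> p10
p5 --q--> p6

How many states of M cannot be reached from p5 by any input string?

1

BFS from p5 reaches {p1, p2, p3, p4, p5, p6, p8, p9, p10, p11}; the 1 state(s) p7 are never visited.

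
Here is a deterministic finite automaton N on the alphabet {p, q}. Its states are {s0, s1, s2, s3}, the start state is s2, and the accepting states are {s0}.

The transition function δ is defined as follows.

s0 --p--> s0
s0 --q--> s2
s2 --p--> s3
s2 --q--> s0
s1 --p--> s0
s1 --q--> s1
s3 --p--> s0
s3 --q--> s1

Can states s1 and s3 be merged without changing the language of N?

P0 = {s0} | {s1,s2,s3}.
Refine {s1,s2,s3} on symbol p: members go to different blocks, giving {s1,s3} and {s2}.
No further refinement is possible. Final partition (3 blocks): {s0} | {s1,s3} | {s2}.
s1 and s3 lie in the same block of the stable partition, so they are equivalent — no string distinguishes them.

Yes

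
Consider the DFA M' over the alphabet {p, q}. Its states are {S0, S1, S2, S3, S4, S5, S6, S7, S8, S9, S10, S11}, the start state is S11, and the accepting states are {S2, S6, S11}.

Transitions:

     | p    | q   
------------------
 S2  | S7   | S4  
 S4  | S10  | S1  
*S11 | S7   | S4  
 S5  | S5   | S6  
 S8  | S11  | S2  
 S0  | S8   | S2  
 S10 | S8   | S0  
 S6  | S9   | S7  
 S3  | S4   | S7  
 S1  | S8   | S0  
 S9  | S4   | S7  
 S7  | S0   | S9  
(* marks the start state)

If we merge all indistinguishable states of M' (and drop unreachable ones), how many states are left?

First remove the unreachable states {S3,S5,S6}; 9 states remain.
Start with accepting vs non-accepting: {S2,S11} | {S0,S1,S4,S7,S8,S9,S10}.
On input p, block {S0,S1,S4,S7,S8,S9,S10} splits into {S0,S1,S4,S7,S9,S10} and {S8}.
On input p, block {S0,S1,S4,S7,S9,S10} splits into {S0,S1,S10} and {S4,S7,S9}.
Refine {S0,S1,S10} on symbol q: members go to different blocks, giving {S1,S10} and {S0}.
Refine {S4,S7,S9} on symbol p: members go to different blocks, giving {S4} and {S7} and {S9}.
Stable partition: {S2,S11} | {S1,S10} | {S8} | {S4} | {S0} | {S7} | {S9} — 7 equivalence classes.

7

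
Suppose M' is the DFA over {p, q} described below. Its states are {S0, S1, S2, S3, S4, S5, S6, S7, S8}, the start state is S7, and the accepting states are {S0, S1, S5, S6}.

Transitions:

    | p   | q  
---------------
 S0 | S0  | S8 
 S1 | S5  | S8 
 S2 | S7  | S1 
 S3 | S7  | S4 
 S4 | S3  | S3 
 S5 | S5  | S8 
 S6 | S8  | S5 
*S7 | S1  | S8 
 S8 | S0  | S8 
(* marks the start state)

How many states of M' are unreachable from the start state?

Starting at S7 and following transitions, the reachable set is {S0, S1, S5, S7, S8}. That leaves S2, S3, S4, S6 unreachable — 4 in total.

4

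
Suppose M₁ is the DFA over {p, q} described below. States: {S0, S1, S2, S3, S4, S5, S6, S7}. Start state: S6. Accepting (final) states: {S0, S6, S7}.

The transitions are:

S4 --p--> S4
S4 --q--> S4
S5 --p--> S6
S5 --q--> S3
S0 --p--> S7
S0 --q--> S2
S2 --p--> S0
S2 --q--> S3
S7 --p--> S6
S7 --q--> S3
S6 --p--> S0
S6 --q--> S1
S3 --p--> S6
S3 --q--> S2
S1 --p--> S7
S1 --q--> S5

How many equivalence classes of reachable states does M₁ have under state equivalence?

First remove the unreachable states {S4}; 7 states remain.
P0 = {S0,S6,S7} | {S1,S2,S3,S5}.
No further refinement is possible. Final partition (2 blocks): {S0,S6,S7} | {S1,S2,S3,S5}.

2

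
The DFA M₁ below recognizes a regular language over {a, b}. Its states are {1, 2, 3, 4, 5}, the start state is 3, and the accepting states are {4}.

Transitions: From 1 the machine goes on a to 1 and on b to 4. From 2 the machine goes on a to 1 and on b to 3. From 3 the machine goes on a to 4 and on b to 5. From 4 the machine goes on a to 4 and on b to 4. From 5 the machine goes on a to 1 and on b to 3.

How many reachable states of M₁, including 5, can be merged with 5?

Reachable states from the start: {1,3,4,5}. Unreachable: {2} — drop them.
P0 = {4} | {1,3,5}.
Split {1,3,5} by δ(·,a) → {1,5} and {3}.
Refine {1,5} on symbol b: members go to different blocks, giving {1} and {5}.
The partition is now stable with 4 blocks: {4} | {1} | {3} | {5}.
The equivalence class containing 5 is {5}, of size 1.

1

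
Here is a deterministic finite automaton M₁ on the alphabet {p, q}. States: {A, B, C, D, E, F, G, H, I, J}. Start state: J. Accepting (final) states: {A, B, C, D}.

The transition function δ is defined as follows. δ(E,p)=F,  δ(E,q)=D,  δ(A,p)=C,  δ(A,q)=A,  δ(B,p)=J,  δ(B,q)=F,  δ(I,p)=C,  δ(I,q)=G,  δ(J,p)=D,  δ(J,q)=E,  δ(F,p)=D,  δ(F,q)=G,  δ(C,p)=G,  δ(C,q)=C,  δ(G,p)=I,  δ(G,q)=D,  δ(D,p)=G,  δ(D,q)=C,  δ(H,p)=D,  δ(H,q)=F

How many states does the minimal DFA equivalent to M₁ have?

States {A,B,H} cannot be reached from the start state, so discard them.
Initial partition by acceptance: {C,D} | {E,F,G,I,J}.
Refine {E,F,G,I,J} on symbol p: members go to different blocks, giving {F,I,J} and {E,G}.
The partition is now stable with 3 blocks: {C,D} | {F,I,J} | {E,G}.

3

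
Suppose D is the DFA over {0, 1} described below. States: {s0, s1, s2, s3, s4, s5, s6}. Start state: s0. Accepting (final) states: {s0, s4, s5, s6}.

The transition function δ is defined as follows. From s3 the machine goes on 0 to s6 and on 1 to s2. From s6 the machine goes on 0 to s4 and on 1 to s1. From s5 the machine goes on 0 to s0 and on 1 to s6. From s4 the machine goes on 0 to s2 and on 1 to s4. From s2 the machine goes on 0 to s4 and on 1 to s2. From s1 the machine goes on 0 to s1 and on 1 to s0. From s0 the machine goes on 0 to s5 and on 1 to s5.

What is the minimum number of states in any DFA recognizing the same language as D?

6

First remove the unreachable states {s3}; 6 states remain.
P0 = {s0,s4,s5,s6} | {s1,s2}.
On input 0, block {s0,s4,s5,s6} splits into {s0,s5,s6} and {s4}.
Split {s0,s5,s6} by δ(·,0) → {s0,s5} and {s6}.
Refine {s0,s5} on symbol 1: members go to different blocks, giving {s0} and {s5}.
Split {s1,s2} by δ(·,0) → {s1} and {s2}.
The partition is now stable with 6 blocks: {s0} | {s1} | {s4} | {s6} | {s5} | {s2}.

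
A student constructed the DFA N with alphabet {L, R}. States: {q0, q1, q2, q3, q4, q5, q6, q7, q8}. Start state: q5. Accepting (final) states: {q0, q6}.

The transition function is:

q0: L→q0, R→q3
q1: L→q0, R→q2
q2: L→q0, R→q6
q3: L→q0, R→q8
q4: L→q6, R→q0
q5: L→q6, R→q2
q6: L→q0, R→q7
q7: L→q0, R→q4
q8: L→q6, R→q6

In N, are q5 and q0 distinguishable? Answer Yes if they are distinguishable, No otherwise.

Yes

First remove the unreachable states {q1}; 8 states remain.
Initial partition by acceptance: {q0,q6} | {q2,q3,q4,q5,q7,q8}.
On input R, block {q2,q3,q4,q5,q7,q8} splits into {q2,q4,q8} and {q3,q5,q7}.
No further refinement is possible. Final partition (3 blocks): {q0,q6} | {q2,q4,q8} | {q3,q5,q7}.
q5 and q0 end up in different blocks, so they are distinguishable. For instance, the string 'ε' is accepted from only q0.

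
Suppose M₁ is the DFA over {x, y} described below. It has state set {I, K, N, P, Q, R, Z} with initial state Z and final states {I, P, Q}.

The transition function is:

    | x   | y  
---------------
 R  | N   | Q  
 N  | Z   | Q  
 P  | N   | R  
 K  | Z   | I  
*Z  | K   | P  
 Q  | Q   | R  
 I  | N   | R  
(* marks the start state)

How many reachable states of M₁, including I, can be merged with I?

Initial partition by acceptance: {I,P,Q} | {K,N,R,Z}.
On input x, block {I,P,Q} splits into {I,P} and {Q}.
Refine {K,N,R,Z} on symbol y: members go to different blocks, giving {N,R} and {K,Z}.
Split {N,R} by δ(·,x) → {R} and {N}.
No further refinement is possible. Final partition (5 blocks): {I,P} | {R} | {Q} | {K,Z} | {N}.
The equivalence class containing I is {I,P}, of size 2.

2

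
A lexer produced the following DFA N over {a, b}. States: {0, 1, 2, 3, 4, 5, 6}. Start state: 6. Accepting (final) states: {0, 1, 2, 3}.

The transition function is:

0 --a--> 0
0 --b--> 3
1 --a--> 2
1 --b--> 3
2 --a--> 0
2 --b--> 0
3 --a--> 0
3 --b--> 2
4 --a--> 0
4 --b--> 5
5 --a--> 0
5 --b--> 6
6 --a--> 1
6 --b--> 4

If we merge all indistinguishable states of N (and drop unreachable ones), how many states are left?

Every state is reachable, so we keep all 7.
P0 = {0,1,2,3} | {4,5,6}.
Stable partition: {0,1,2,3} | {4,5,6} — 2 equivalence classes.

2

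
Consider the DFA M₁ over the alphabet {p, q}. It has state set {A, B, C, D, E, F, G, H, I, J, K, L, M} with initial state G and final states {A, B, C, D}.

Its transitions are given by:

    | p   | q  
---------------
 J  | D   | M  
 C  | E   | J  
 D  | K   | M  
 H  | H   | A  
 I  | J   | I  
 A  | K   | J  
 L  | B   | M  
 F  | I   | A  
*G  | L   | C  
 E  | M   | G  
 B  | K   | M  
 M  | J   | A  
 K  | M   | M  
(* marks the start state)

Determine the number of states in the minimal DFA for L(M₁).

5

First remove the unreachable states {F,H,I}; 10 states remain.
P0 = {A,B,C,D} | {E,G,J,K,L,M}.
Split {E,G,J,K,L,M} by δ(·,p) → {E,G,K,M} and {J,L}.
Refine {A,B,C,D} on symbol q: members go to different blocks, giving {A,C} and {B,D}.
Refine {E,G,K,M} on symbol p: members go to different blocks, giving {E,K} and {G,M}.
No further refinement is possible. Final partition (5 blocks): {A,C} | {E,K} | {J,L} | {B,D} | {G,M}.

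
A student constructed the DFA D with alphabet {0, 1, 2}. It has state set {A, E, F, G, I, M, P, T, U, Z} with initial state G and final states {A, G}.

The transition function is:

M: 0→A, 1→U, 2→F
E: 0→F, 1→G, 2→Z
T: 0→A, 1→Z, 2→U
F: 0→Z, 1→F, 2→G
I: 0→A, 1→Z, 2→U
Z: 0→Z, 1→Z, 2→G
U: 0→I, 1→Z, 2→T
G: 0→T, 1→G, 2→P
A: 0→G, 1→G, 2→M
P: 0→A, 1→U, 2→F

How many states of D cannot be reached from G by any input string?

1

No path from G leads to E; the other 9 states are all reachable.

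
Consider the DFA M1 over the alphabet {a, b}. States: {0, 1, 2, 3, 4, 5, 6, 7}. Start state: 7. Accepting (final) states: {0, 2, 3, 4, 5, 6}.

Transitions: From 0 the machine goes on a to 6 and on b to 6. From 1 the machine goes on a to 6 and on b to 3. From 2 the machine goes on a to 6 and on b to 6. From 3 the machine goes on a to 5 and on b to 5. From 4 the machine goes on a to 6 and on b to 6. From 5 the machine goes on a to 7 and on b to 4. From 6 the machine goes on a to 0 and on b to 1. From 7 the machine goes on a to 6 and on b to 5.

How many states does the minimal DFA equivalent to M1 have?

6

Reachable states from the start: {0,1,3,4,5,6,7}. Unreachable: {2} — drop them.
Initial partition by acceptance: {0,3,4,5,6} | {1,7}.
Split {0,3,4,5,6} by δ(·,a) → {0,3,4,6} and {5}.
Split {0,3,4,6} by δ(·,a) → {0,4,6} and {3}.
Refine {0,4,6} on symbol b: members go to different blocks, giving {0,4} and {6}.
Refine {1,7} on symbol b: members go to different blocks, giving {1} and {7}.
No further refinement is possible. Final partition (6 blocks): {0,4} | {1} | {5} | {3} | {6} | {7}.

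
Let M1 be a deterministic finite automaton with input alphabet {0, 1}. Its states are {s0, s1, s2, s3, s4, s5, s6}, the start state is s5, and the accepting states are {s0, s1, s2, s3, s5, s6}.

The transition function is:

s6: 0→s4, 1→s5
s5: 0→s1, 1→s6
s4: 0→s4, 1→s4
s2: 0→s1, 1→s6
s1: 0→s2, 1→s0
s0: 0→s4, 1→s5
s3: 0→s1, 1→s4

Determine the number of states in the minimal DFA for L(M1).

States {s3} cannot be reached from the start state, so discard them.
Initial partition by acceptance: {s0,s1,s2,s5,s6} | {s4}.
Refine {s0,s1,s2,s5,s6} on symbol 0: members go to different blocks, giving {s1,s2,s5} and {s0,s6}.
Stable partition: {s1,s2,s5} | {s4} | {s0,s6} — 3 equivalence classes.

3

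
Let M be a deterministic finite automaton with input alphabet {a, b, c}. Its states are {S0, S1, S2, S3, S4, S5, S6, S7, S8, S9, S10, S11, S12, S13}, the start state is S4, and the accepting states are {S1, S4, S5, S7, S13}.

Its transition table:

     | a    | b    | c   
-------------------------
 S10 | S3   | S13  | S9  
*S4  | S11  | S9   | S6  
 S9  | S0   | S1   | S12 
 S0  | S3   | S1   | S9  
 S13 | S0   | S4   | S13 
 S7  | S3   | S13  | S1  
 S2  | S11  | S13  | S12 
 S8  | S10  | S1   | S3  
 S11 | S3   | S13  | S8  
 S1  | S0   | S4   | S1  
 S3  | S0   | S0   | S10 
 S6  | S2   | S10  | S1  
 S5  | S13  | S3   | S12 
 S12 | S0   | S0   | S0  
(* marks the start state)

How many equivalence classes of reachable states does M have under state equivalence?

6

States {S5,S7} cannot be reached from the start state, so discard them.
Start with accepting vs non-accepting: {S1,S4,S13} | {S0,S2,S3,S6,S8,S9,S10,S11,S12}.
Split {S1,S4,S13} by δ(·,b) → {S1,S13} and {S4}.
Split {S0,S2,S3,S6,S8,S9,S10,S11,S12} by δ(·,b) → {S0,S2,S8,S9,S10,S11} and {S3,S6,S12}.
Refine {S0,S2,S8,S9,S10,S11} on symbol a: members go to different blocks, giving {S0,S10,S11} and {S2,S8,S9}.
Split {S3,S6,S12} by δ(·,a) → {S3,S12} and {S6}.
Stable partition: {S1,S13} | {S0,S10,S11} | {S4} | {S3,S12} | {S2,S8,S9} | {S6} — 6 equivalence classes.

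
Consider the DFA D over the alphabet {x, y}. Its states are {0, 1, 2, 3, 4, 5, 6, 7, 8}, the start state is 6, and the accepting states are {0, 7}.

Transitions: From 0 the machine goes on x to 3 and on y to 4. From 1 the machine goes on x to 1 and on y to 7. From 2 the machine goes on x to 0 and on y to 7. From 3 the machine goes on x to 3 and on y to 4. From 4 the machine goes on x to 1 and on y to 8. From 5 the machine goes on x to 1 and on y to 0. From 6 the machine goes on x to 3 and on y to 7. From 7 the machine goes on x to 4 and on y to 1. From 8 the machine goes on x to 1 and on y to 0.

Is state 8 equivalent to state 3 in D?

First remove the unreachable states {2,5}; 7 states remain.
Start with accepting vs non-accepting: {0,7} | {1,3,4,6,8}.
On input y, block {1,3,4,6,8} splits into {1,6,8} and {3,4}.
On input y, block {0,7} splits into {0} and {7}.
On input x, block {1,6,8} splits into {1,8} and {6}.
On input y, block {1,8} splits into {1} and {8}.
Refine {3,4} on symbol x: members go to different blocks, giving {3} and {4}.
The partition is now stable with 7 blocks: {0} | {1} | {3} | {7} | {6} | {8} | {4}.
8 and 3 end up in different blocks, so they are distinguishable. For instance, the string 'y' is accepted from only 8.

No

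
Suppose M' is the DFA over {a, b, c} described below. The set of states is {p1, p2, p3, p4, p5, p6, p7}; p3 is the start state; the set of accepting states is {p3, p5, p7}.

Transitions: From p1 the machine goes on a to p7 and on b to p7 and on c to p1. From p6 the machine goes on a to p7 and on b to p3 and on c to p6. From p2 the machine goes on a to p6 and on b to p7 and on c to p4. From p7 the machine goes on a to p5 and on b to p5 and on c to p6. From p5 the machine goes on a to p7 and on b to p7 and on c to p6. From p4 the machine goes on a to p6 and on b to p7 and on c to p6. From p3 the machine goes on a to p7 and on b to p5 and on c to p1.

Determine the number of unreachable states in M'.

BFS from p3 reaches {p1, p3, p5, p6, p7}; the 2 state(s) p2, p4 are never visited.

2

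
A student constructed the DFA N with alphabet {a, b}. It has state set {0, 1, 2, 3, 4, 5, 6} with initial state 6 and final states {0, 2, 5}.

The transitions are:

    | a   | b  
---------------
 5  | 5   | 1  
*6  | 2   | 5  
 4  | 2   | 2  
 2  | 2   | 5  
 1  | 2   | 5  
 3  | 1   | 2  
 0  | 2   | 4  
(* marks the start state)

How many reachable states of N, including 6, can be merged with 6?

States {0,3,4} cannot be reached from the start state, so discard them.
P0 = {2,5} | {1,6}.
Split {2,5} by δ(·,b) → {2} and {5}.
The partition is now stable with 3 blocks: {2} | {1,6} | {5}.
The equivalence class containing 6 is {1,6}, of size 2.

2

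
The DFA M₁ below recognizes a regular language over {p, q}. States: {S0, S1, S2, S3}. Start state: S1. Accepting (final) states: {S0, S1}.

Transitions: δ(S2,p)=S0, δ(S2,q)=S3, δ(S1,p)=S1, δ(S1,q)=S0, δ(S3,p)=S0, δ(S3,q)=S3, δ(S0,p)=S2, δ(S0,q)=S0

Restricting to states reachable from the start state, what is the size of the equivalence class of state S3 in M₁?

Start with accepting vs non-accepting: {S0,S1} | {S2,S3}.
Refine {S0,S1} on symbol p: members go to different blocks, giving {S0} and {S1}.
Stable partition: {S0} | {S2,S3} | {S1} — 3 equivalence classes.
State S3 belongs to the block {S2,S3}, which has 2 states.

2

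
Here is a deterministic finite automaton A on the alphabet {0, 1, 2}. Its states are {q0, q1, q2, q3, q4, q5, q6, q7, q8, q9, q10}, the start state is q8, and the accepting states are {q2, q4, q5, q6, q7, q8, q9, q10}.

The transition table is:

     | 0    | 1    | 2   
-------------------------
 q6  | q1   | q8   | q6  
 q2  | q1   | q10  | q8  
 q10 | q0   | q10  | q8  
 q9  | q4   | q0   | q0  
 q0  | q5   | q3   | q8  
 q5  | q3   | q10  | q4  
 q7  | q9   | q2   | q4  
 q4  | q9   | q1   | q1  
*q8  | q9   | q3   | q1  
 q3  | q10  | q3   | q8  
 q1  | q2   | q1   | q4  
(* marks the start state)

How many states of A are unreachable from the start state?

2

Starting at q8 and following transitions, the reachable set is {q0, q1, q2, q3, q4, q5, q8, q9, q10}. That leaves q6, q7 unreachable — 2 in total.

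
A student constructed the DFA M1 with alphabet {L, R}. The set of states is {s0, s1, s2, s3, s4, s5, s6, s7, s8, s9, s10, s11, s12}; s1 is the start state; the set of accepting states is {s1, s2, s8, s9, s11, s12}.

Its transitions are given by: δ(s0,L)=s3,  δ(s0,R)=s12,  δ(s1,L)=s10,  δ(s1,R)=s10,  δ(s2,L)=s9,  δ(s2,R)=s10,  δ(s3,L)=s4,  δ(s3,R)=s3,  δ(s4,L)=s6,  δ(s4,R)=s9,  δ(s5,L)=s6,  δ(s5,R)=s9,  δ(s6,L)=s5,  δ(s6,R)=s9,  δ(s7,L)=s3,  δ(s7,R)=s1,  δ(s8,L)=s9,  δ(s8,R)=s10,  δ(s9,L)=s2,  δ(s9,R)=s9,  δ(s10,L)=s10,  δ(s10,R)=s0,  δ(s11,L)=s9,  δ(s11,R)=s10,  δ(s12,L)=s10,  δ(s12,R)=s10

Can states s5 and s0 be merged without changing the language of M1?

First remove the unreachable states {s7,s8,s11}; 10 states remain.
Start with accepting vs non-accepting: {s1,s2,s9,s12} | {s0,s3,s4,s5,s6,s10}.
On input L, block {s1,s2,s9,s12} splits into {s1,s12} and {s2,s9}.
On input R, block {s0,s3,s4,s5,s6,s10} splits into {s4,s5,s6} and {s3,s10} and {s0}.
Refine {s2,s9} on symbol R: members go to different blocks, giving {s2} and {s9}.
Split {s3,s10} by δ(·,L) → {s3} and {s10}.
The partition is now stable with 7 blocks: {s1,s12} | {s4,s5,s6} | {s2} | {s3} | {s0} | {s9} | {s10}.
s5 and s0 end up in different blocks, so they are distinguishable. For instance, the string 'LR' is accepted from only s5.

No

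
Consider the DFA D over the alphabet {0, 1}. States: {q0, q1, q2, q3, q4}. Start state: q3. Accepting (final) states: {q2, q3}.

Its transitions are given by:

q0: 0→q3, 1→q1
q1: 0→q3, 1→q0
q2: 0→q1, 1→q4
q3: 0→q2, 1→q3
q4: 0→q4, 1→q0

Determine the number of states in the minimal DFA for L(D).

Every state is reachable, so we keep all 5.
P0 = {q2,q3} | {q0,q1,q4}.
Refine {q2,q3} on symbol 0: members go to different blocks, giving {q2} and {q3}.
Refine {q0,q1,q4} on symbol 0: members go to different blocks, giving {q0,q1} and {q4}.
The partition is now stable with 4 blocks: {q2} | {q0,q1} | {q3} | {q4}.

4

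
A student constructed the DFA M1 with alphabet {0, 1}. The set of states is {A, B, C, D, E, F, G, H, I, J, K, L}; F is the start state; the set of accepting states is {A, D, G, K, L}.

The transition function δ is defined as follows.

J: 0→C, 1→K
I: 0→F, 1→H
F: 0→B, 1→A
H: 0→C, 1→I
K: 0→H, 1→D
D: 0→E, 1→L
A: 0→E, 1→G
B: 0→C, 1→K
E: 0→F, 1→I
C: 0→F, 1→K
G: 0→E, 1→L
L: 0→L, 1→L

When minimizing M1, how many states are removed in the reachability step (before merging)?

BFS from F reaches {A, B, C, D, E, F, G, H, I, K, L}; the 1 state(s) J are never visited.

1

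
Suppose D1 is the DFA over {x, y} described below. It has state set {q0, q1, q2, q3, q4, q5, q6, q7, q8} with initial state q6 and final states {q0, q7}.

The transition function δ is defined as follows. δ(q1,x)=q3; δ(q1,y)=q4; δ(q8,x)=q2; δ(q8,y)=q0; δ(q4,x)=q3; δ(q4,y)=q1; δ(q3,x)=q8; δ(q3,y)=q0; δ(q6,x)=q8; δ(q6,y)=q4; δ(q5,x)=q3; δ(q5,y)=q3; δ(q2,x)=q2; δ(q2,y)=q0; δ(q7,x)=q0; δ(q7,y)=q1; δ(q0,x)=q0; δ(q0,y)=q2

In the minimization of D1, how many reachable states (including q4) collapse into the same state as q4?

Reachable states from the start: {q0,q1,q2,q3,q4,q6,q8}. Unreachable: {q5,q7} — drop them.
Initial partition by acceptance: {q0} | {q1,q2,q3,q4,q6,q8}.
Refine {q1,q2,q3,q4,q6,q8} on symbol y: members go to different blocks, giving {q1,q4,q6} and {q2,q3,q8}.
Stable partition: {q0} | {q1,q4,q6} | {q2,q3,q8} — 3 equivalence classes.
The equivalence class containing q4 is {q1,q4,q6}, of size 3.

3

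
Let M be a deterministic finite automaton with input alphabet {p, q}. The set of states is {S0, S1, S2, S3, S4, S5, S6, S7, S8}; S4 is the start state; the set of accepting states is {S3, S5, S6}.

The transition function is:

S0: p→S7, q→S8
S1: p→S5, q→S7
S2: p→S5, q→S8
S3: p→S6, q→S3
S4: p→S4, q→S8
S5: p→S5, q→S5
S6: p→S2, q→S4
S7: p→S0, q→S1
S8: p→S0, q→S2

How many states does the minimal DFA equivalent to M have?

First remove the unreachable states {S3,S6}; 7 states remain.
Start with accepting vs non-accepting: {S5} | {S0,S1,S2,S4,S7,S8}.
Refine {S0,S1,S2,S4,S7,S8} on symbol p: members go to different blocks, giving {S0,S4,S7,S8} and {S1,S2}.
Refine {S0,S4,S7,S8} on symbol q: members go to different blocks, giving {S0,S4} and {S7,S8}.
Refine {S0,S4} on symbol p: members go to different blocks, giving {S0} and {S4}.
Stable partition: {S5} | {S0} | {S1,S2} | {S7,S8} | {S4} — 5 equivalence classes.

5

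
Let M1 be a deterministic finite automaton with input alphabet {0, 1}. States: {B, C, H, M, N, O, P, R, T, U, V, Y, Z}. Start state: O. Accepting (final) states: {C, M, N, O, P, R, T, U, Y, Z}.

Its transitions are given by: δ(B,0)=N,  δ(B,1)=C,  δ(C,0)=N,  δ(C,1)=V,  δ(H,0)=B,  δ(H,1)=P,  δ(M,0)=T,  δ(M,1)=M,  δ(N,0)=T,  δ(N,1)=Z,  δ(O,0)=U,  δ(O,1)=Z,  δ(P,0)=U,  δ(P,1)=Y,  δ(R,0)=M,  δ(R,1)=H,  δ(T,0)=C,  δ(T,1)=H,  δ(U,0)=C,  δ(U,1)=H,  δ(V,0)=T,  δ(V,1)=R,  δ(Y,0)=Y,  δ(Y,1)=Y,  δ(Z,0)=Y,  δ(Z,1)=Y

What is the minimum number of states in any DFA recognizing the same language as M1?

9

Initial partition by acceptance: {C,M,N,O,P,R,T,U,Y,Z} | {B,H,V}.
Split {C,M,N,O,P,R,T,U,Y,Z} by δ(·,1) → {M,N,O,P,Y,Z} and {C,R,T,U}.
Refine {M,N,O,P,Y,Z} on symbol 0: members go to different blocks, giving {M,N,O,P} and {Y,Z}.
Refine {M,N,O,P} on symbol 1: members go to different blocks, giving {N,O,P} and {M}.
Refine {B,H,V} on symbol 0: members go to different blocks, giving {V} and {H} and {B}.
Split {C,R,T,U} by δ(·,0) → {T,U} and {C} and {R}.
Stable partition: {N,O,P} | {V} | {T,U} | {Y,Z} | {M} | {H} | {B} | {C} | {R} — 9 equivalence classes.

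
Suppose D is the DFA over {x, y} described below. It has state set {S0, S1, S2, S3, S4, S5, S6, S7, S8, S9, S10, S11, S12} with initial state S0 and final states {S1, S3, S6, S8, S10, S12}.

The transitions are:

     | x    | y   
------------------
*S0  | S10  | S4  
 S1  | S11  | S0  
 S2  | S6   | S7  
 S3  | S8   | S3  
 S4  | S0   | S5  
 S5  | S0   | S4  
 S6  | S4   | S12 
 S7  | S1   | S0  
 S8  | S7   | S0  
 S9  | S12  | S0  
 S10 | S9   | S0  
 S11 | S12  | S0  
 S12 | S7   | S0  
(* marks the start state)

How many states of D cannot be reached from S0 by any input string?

4

Starting at S0 and following transitions, the reachable set is {S0, S1, S4, S5, S7, S9, S10, S11, S12}. That leaves S2, S3, S6, S8 unreachable — 4 in total.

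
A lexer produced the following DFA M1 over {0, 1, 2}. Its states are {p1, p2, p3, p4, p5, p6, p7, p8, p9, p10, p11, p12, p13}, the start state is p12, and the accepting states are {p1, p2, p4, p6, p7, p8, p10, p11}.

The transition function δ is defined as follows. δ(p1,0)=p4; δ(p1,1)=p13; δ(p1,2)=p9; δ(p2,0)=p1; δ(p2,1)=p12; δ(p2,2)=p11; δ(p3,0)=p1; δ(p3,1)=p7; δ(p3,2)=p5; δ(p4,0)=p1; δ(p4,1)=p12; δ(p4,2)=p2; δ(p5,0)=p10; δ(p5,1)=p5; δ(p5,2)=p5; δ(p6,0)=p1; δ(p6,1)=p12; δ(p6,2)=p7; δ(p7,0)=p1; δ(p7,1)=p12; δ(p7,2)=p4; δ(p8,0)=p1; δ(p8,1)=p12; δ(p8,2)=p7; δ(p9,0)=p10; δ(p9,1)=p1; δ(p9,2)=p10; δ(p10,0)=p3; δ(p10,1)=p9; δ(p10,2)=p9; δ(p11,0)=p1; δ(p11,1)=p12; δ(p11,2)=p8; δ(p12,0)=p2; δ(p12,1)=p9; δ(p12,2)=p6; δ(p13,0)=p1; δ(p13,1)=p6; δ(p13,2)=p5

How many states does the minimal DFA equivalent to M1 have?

Initial partition by acceptance: {p1,p2,p4,p6,p7,p8,p10,p11} | {p3,p5,p9,p12,p13}.
Split {p1,p2,p4,p6,p7,p8,p10,p11} by δ(·,0) → {p1,p2,p4,p6,p7,p8,p11} and {p10}.
Refine {p1,p2,p4,p6,p7,p8,p11} on symbol 2: members go to different blocks, giving {p2,p4,p6,p7,p8,p11} and {p1}.
On input 0, block {p3,p5,p9,p12,p13} splits into {p3,p13} and {p5,p9} and {p12}.
On input 1, block {p5,p9} splits into {p5} and {p9}.
The partition is now stable with 7 blocks: {p2,p4,p6,p7,p8,p11} | {p3,p13} | {p10} | {p1} | {p5} | {p12} | {p9}.

7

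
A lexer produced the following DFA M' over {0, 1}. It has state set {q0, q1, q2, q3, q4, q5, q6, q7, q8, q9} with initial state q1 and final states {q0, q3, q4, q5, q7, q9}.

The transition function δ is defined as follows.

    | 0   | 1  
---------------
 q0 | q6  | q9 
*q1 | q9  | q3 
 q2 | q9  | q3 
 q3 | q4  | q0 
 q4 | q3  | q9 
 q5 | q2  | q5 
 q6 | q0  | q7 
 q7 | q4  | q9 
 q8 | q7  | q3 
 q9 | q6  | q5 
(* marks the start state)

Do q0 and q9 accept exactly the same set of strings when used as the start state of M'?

Yes

First remove the unreachable states {q8}; 9 states remain.
Start with accepting vs non-accepting: {q0,q3,q4,q5,q7,q9} | {q1,q2,q6}.
On input 0, block {q0,q3,q4,q5,q7,q9} splits into {q0,q5,q9} and {q3,q4,q7}.
Stable partition: {q0,q5,q9} | {q1,q2,q6} | {q3,q4,q7} — 3 equivalence classes.
q0 and q9 lie in the same block of the stable partition, so they are equivalent — no string distinguishes them.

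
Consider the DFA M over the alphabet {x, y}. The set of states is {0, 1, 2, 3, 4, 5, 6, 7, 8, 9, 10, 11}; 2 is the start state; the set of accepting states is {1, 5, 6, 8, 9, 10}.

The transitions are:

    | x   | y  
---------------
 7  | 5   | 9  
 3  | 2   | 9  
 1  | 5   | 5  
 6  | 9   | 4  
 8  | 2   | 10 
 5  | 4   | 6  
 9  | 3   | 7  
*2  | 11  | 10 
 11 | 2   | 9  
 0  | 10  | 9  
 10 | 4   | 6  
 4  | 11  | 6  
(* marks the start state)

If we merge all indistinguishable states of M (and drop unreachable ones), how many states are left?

States {0,1,8} cannot be reached from the start state, so discard them.
Start with accepting vs non-accepting: {5,6,9,10} | {2,3,4,7,11}.
On input x, block {5,6,9,10} splits into {5,9,10} and {6}.
Refine {5,9,10} on symbol y: members go to different blocks, giving {5,10} and {9}.
Split {2,3,4,7,11} by δ(·,x) → {2,3,4,11} and {7}.
On input y, block {2,3,4,11} splits into {3,11} and {2} and {4}.
The partition is now stable with 7 blocks: {5,10} | {3,11} | {6} | {9} | {7} | {2} | {4}.

7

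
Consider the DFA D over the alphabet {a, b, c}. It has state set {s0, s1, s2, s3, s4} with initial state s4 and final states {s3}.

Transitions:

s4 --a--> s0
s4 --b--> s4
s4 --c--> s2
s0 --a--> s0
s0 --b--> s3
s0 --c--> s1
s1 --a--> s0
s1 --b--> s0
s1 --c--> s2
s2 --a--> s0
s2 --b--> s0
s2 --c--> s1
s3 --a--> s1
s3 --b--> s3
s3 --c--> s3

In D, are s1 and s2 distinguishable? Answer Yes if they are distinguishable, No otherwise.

No

Start with accepting vs non-accepting: {s3} | {s0,s1,s2,s4}.
On input b, block {s0,s1,s2,s4} splits into {s1,s2,s4} and {s0}.
Split {s1,s2,s4} by δ(·,b) → {s1,s2} and {s4}.
No further refinement is possible. Final partition (4 blocks): {s3} | {s1,s2} | {s0} | {s4}.
s1 and s2 lie in the same block of the stable partition, so they are equivalent — no string distinguishes them.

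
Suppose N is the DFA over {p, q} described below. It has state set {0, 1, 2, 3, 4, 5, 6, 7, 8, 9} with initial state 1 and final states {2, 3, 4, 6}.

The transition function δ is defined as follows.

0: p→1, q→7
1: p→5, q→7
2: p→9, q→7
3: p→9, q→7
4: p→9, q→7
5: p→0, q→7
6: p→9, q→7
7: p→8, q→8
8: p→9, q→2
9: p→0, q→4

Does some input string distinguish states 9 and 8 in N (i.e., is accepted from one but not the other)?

First remove the unreachable states {3,6}; 8 states remain.
Start with accepting vs non-accepting: {2,4} | {0,1,5,7,8,9}.
On input q, block {0,1,5,7,8,9} splits into {0,1,5,7} and {8,9}.
On input p, block {0,1,5,7} splits into {0,1,5} and {7}.
On input p, block {8,9} splits into {8} and {9}.
No further refinement is possible. Final partition (5 blocks): {2,4} | {0,1,5} | {8} | {7} | {9}.
9 and 8 end up in different blocks, so they are distinguishable. For instance, the string 'pq' is accepted from only 8.

Yes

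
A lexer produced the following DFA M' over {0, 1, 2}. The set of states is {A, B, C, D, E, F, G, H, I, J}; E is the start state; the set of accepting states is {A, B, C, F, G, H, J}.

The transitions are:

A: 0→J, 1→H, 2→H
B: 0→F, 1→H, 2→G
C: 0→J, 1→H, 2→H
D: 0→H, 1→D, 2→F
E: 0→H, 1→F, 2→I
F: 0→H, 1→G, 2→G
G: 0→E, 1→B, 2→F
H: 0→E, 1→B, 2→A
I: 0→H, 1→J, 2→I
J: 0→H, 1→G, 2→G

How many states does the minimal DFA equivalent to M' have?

Reachable states from the start: {A,B,E,F,G,H,I,J}. Unreachable: {C,D} — drop them.
Start with accepting vs non-accepting: {A,B,F,G,H,J} | {E,I}.
Split {A,B,F,G,H,J} by δ(·,0) → {A,B,F,J} and {G,H}.
Split {A,B,F,J} by δ(·,0) → {A,B} and {F,J}.
Split {G,H} by δ(·,2) → {G} and {H}.
Refine {A,B} on symbol 2: members go to different blocks, giving {A} and {B}.
Stable partition: {A} | {E,I} | {G} | {F,J} | {H} | {B} — 6 equivalence classes.

6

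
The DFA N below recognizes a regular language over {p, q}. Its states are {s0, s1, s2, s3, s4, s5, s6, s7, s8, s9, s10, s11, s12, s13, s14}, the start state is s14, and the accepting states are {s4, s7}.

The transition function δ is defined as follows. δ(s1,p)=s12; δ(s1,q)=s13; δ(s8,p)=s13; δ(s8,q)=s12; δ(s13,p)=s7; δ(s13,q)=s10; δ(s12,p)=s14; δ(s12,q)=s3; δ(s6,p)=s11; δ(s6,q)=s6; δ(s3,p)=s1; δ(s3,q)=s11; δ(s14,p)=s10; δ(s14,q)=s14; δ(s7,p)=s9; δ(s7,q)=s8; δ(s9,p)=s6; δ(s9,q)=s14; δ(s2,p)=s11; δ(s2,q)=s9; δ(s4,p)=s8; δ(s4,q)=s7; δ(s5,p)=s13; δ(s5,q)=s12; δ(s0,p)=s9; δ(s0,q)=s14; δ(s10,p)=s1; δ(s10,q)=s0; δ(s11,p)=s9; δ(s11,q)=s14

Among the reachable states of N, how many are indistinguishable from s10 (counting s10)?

2

States {s2,s4,s5} cannot be reached from the start state, so discard them.
Start with accepting vs non-accepting: {s7} | {s0,s1,s3,s6,s8,s9,s10,s11,s12,s13,s14}.
On input p, block {s0,s1,s3,s6,s8,s9,s10,s11,s12,s13,s14} splits into {s0,s1,s3,s6,s8,s9,s10,s11,s12,s14} and {s13}.
Refine {s0,s1,s3,s6,s8,s9,s10,s11,s12,s14} on symbol p: members go to different blocks, giving {s0,s1,s3,s6,s9,s10,s11,s12,s14} and {s8}.
Refine {s0,s1,s3,s6,s9,s10,s11,s12,s14} on symbol q: members go to different blocks, giving {s0,s3,s6,s9,s10,s11,s12,s14} and {s1}.
Refine {s0,s3,s6,s9,s10,s11,s12,s14} on symbol p: members go to different blocks, giving {s0,s6,s9,s11,s12,s14} and {s3,s10}.
Split {s0,s6,s9,s11,s12,s14} by δ(·,p) → {s0,s6,s9,s11,s12} and {s14}.
Refine {s0,s6,s9,s11,s12} on symbol p: members go to different blocks, giving {s0,s6,s9,s11} and {s12}.
Refine {s0,s6,s9,s11} on symbol q: members go to different blocks, giving {s0,s9,s11} and {s6}.
On input p, block {s0,s9,s11} splits into {s0,s11} and {s9}.
No further refinement is possible. Final partition (10 blocks): {s7} | {s0,s11} | {s13} | {s8} | {s1} | {s3,s10} | {s14} | {s12} | {s6} | {s9}.
State s10 belongs to the block {s3,s10}, which has 2 states.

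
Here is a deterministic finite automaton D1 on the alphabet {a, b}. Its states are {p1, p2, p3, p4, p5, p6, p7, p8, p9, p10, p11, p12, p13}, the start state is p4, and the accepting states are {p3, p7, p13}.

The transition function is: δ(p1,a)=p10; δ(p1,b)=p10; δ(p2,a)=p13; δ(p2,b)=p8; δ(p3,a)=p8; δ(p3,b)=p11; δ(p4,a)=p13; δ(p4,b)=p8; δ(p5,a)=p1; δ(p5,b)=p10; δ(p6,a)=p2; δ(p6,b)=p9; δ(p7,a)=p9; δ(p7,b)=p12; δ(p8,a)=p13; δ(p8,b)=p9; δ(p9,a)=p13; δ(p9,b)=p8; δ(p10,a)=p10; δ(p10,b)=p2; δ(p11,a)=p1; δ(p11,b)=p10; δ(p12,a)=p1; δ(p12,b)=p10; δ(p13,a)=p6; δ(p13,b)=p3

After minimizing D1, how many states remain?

7

Reachable states from the start: {p1,p2,p3,p4,p6,p8,p9,p10,p11,p13}. Unreachable: {p5,p7,p12} — drop them.
Initial partition by acceptance: {p3,p13} | {p1,p2,p4,p6,p8,p9,p10,p11}.
Refine {p3,p13} on symbol b: members go to different blocks, giving {p3} and {p13}.
Refine {p1,p2,p4,p6,p8,p9,p10,p11} on symbol a: members go to different blocks, giving {p1,p6,p10,p11} and {p2,p4,p8,p9}.
Refine {p1,p6,p10,p11} on symbol a: members go to different blocks, giving {p1,p10,p11} and {p6}.
Refine {p1,p10,p11} on symbol b: members go to different blocks, giving {p1,p11} and {p10}.
Refine {p1,p11} on symbol a: members go to different blocks, giving {p1} and {p11}.
Stable partition: {p3} | {p1} | {p13} | {p2,p4,p8,p9} | {p6} | {p10} | {p11} — 7 equivalence classes.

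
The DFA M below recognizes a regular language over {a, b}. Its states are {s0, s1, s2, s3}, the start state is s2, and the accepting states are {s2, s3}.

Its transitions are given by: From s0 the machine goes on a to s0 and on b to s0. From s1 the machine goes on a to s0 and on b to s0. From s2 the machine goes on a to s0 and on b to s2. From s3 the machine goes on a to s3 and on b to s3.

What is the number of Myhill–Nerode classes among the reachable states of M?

2

First remove the unreachable states {s1,s3}; 2 states remain.
Start with accepting vs non-accepting: {s2} | {s0}.
Stable partition: {s2} | {s0} — 2 equivalence classes.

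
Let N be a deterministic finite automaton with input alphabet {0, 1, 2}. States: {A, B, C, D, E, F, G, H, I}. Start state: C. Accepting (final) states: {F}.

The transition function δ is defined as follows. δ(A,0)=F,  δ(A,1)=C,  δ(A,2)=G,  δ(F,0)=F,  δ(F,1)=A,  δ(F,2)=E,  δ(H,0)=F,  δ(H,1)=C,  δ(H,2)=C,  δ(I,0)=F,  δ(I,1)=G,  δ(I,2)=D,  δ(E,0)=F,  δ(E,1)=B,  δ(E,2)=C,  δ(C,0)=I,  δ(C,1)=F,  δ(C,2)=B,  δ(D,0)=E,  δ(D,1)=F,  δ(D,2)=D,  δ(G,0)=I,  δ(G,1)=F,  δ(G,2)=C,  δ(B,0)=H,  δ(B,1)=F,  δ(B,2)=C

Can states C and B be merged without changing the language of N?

All states are reachable from the start state.
Initial partition by acceptance: {F} | {A,B,C,D,E,G,H,I}.
Split {A,B,C,D,E,G,H,I} by δ(·,0) → {A,E,H,I} and {B,C,D,G}.
Stable partition: {F} | {A,E,H,I} | {B,C,D,G} — 3 equivalence classes.
C and B lie in the same block of the stable partition, so they are equivalent — no string distinguishes them.

Yes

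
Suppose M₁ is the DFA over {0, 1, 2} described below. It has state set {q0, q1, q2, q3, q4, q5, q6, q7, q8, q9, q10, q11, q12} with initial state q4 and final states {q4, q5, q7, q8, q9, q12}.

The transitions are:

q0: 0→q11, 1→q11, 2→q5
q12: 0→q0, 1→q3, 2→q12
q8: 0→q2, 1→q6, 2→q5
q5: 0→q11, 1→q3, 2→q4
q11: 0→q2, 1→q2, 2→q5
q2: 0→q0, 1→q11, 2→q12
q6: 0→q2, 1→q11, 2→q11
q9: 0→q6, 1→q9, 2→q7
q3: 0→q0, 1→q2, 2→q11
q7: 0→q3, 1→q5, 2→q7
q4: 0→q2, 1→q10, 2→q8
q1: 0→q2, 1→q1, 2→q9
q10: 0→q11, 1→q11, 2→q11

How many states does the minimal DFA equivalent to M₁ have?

3

States {q1,q7,q9} cannot be reached from the start state, so discard them.
Start with accepting vs non-accepting: {q4,q5,q8,q12} | {q0,q2,q3,q6,q10,q11}.
Split {q0,q2,q3,q6,q10,q11} by δ(·,2) → {q0,q2,q11} and {q3,q6,q10}.
The partition is now stable with 3 blocks: {q4,q5,q8,q12} | {q0,q2,q11} | {q3,q6,q10}.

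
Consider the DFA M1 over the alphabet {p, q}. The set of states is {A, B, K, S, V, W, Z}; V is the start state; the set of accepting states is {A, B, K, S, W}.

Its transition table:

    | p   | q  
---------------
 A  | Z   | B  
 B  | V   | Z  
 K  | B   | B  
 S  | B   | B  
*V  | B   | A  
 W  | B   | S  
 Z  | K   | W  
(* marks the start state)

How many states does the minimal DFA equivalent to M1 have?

6

All states are reachable from the start state.
Start with accepting vs non-accepting: {A,B,K,S,W} | {V,Z}.
Refine {A,B,K,S,W} on symbol p: members go to different blocks, giving {K,S,W} and {A,B}.
Split {K,S,W} by δ(·,q) → {K,S} and {W}.
Split {V,Z} by δ(·,p) → {Z} and {V}.
Refine {A,B} on symbol p: members go to different blocks, giving {B} and {A}.
Stable partition: {K,S} | {Z} | {B} | {W} | {V} | {A} — 6 equivalence classes.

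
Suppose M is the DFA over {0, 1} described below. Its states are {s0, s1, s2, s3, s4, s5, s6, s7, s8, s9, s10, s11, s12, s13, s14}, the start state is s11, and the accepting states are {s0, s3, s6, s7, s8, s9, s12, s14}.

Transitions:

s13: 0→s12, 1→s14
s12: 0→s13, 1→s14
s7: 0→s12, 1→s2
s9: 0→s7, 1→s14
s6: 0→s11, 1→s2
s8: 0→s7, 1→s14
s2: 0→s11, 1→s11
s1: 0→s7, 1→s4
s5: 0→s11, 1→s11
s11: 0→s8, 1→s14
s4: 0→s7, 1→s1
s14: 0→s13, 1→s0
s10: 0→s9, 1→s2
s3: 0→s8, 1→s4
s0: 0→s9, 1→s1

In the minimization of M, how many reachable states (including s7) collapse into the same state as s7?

1

Reachable states from the start: {s0,s1,s2,s4,s7,s8,s9,s11,s12,s13,s14}. Unreachable: {s3,s5,s6,s10} — drop them.
P0 = {s0,s7,s8,s9,s12,s14} | {s1,s2,s4,s11,s13}.
Split {s0,s7,s8,s9,s12,s14} by δ(·,0) → {s0,s7,s8,s9} and {s12,s14}.
Split {s0,s7,s8,s9} by δ(·,0) → {s0,s8,s9} and {s7}.
On input 0, block {s0,s8,s9} splits into {s8,s9} and {s0}.
On input 0, block {s1,s2,s4,s11,s13} splits into {s1,s4} and {s2} and {s11} and {s13}.
Split {s12,s14} by δ(·,1) → {s12} and {s14}.
Stable partition: {s8,s9} | {s1,s4} | {s12} | {s7} | {s0} | {s2} | {s11} | {s13} | {s14} — 9 equivalence classes.
The equivalence class containing s7 is {s7}, of size 1.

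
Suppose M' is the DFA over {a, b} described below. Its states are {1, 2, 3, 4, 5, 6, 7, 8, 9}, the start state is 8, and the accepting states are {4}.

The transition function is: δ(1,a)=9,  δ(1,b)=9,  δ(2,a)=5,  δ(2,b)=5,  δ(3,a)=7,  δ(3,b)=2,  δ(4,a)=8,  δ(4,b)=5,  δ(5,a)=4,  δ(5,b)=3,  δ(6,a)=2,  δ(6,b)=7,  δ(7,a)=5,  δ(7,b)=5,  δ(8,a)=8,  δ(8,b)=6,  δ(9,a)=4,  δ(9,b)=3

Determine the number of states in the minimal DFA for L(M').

First remove the unreachable states {1,9}; 7 states remain.
P0 = {4} | {2,3,5,6,7,8}.
Split {2,3,5,6,7,8} by δ(·,a) → {2,3,6,7,8} and {5}.
Split {2,3,6,7,8} by δ(·,a) → {3,6,8} and {2,7}.
Refine {3,6,8} on symbol a: members go to different blocks, giving {3,6} and {8}.
No further refinement is possible. Final partition (5 blocks): {4} | {3,6} | {5} | {2,7} | {8}.

5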